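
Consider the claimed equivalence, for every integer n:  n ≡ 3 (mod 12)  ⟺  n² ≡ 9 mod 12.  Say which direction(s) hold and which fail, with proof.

(⟸) This fails: take n = 9. Then 9² = 81 ≡ 9 (mod 12), yet 9 ≡ 9 (mod 12), not 3.

(⟹) Suppose n ≡ 3 (mod 12). Write n = 12j + 3. Then (12j + 3)² = 144j² + 72j + 9 = 12(12j² + 6j) + 9, so n² ≡ 9 (mod 12).

The forward direction holds; the converse fails.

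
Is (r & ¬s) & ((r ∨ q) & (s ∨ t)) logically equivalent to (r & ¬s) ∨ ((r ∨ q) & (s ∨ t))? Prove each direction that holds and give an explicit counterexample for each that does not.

(⇒) Assume the antecedent. If r is true, (r & ¬s) ∨ ((r ∨ q) & (s ∨ t)) reduces to true regardless of the other variables. If r is false, the antecedent cannot hold. Either way (r & ¬s) ∨ ((r ∨ q) & (s ∨ t)) holds.

(⇐) This fails. Under r = T, q = F, t = F, s = F, the left side is false but the right side is true.

Not equivalent: only (⇒) holds.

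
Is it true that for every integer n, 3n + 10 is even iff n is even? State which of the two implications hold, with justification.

Equivalent; both directions hold.

(←) Suppose n is even; write n = 2j. Then 3n + 10 = 3·(2j) + 10 = 2·3j + 10, which is even.

(→) Suppose 3n + 10 is even. Since 3 is odd, 3n and n have the same parity, so 3n + 10 ≡ n + 10 (mod 2). As 10 is even, 3n + 10 is even exactly when n is even. Thus n is even.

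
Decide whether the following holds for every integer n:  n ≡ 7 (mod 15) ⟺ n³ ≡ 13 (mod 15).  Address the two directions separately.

Both directions hold; the statement is true.

(⇒) Suppose n ≡ 7 (mod 15). Write n = 15j + 7. Then (15j + 7)³ = 3375j³ + 4725j² + 2205j + 343 = 15(225j³ + 315j² + 147j + 22) + 13, so n³ ≡ 13 (mod 15).

(⇐) Conversely, suppose n³ ≡ 13 (mod 15). The only residue r in {0, …, 14} with r³ ≡ 13 (mod 15) is r = 7, so n ≡ 7 (mod 15).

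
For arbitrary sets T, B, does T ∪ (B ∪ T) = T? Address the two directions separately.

(⟹) This inclusion fails. Take T = ∅, B = {1}; then 1 ∈ T ∪ (B ∪ T) but 1 ∉ T.

(⟸) Let x ∈ T. Then either x ∈ T and x ∉ B; or x ∈ T ∩ B. In each case x ∈ T ∪ (B ∪ T), so T ⊆ T ∪ (B ∪ T).

(⊆) fails; (⊇) holds.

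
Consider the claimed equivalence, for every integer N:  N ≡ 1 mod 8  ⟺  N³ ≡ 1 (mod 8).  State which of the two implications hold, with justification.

Both implications hold.

[⇐] For the converse, argue contrapositively. If N ≢ 1 (mod 8), then N is congruent to one of 0, 2, 3, 4, 5, 6, 7 modulo 8, and these give N³ ≡ 0, 0, 3, 0, 5, 0, 7 respectively — never 1.

[⇒] Suppose N ≡ 1 mod 8. Write N = 8j + 1. Then (8j + 1)³ = 512j³ + 192j² + 24j + 1 = 8(64j³ + 24j² + 3j) + 1, so N³ ≡ 1 (mod 8).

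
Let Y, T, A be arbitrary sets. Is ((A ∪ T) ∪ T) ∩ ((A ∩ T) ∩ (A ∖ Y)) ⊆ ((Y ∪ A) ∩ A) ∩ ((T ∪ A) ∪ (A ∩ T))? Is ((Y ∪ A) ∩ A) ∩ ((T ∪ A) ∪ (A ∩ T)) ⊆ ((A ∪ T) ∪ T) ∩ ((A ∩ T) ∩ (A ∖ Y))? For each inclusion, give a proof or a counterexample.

Forward inclusion. Let x ∈ ((A ∪ T) ∪ T) ∩ ((A ∩ T) ∩ (A ∖ Y)). Then x ∈ T ∩ A and x ∉ Y, from which x ∈ ((Y ∪ A) ∩ A) ∩ ((T ∪ A) ∪ (A ∩ T)).

Reverse inclusion. This inclusion fails. Take Y = ∅, T = ∅, A = {1}; then 1 ∈ ((Y ∪ A) ∩ A) ∩ ((T ∪ A) ∪ (A ∩ T)) but 1 ∉ ((A ∪ T) ∪ T) ∩ ((A ∩ T) ∩ (A ∖ Y)).

Only the forward inclusion holds.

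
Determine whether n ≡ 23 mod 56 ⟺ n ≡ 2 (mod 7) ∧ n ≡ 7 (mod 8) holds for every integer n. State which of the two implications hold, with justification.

Equivalent; both directions hold.

Forward direction. Suppose n ≡ 23 (mod 56); write n = 56j + 23. Since 7 ∣ 56, reducing mod 7 gives n ≡ 23 ≡ 2 (mod 7); since 8 ∣ 56, reducing mod 8 gives n ≡ 23 ≡ 7 (mod 8).

Converse. If n ≡ 2 (mod 7) and n ≡ 7 (mod 8), then by the Chinese remainder theorem n ≡ 23 (mod 56). This is exactly n ≡ 23 (mod 56).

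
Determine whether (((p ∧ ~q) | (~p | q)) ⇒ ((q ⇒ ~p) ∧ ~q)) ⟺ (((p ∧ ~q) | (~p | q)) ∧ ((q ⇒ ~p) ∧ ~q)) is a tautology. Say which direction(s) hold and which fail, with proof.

Both directions hold.

[⇒] Assume the antecedent. If q is true, the antecedent cannot hold. If q is false, the consequent reduces to true regardless of the other variables. Either way the consequent holds.

[⇐] Assume the antecedent. If q is true, the antecedent cannot hold. If q is false, the consequent reduces to true regardless of the other variables. Either way the consequent holds.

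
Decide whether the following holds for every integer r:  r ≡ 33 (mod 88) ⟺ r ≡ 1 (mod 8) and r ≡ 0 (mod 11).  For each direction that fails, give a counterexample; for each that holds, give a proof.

Converse. If r ≡ 1 (mod 8) and r ≡ 0 (mod 11), then by the Chinese remainder theorem r ≡ 33 (mod 88). This is exactly r ≡ 33 (mod 88).

Forward direction. Suppose r ≡ 33 (mod 88); write r = 88j + 33. Since 8 ∣ 88, reducing mod 8 gives r ≡ 33 ≡ 1 (mod 8); since 11 ∣ 88, reducing mod 11 gives r ≡ 33 ≡ 0 (mod 11).

Both directions hold.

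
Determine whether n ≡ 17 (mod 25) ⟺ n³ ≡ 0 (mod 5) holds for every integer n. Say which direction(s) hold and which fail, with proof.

(⇒) This fails: take n = 17. Then 17 ≡ 17 (mod 25), but 17³ = 4913 ≡ 3 (mod 5), not 0.

(⇐) This fails: take n = 0. Then 0³ = 0 ≡ 0 (mod 5), yet 0 ≡ 0 (mod 25), not 17.

(⇒) fails and (⇐) fails.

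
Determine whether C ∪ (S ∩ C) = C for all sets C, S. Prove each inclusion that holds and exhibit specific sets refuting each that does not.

(⊇) Let x ∈ C. Then either x ∈ C and x ∉ S; or x ∈ C ∩ S. In each case x ∈ C ∪ (S ∩ C), so C ⊆ C ∪ (S ∩ C).

(⊆) Let x ∈ C ∪ (S ∩ C). Then either x ∈ C and x ∉ S; or x ∈ C ∩ S. In each case x ∈ C, so C ∪ (S ∩ C) ⊆ C.

Both inclusions hold.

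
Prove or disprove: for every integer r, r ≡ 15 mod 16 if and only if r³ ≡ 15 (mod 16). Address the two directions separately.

[⇒] Suppose r ≡ 15 mod 16. Write r = 16j + 15. Then (16j + 15)³ = 4096j³ + 11520j² + 10800j + 3375 = 16(256j³ + 720j² + 675j + 210) + 15, so r³ ≡ 15 (mod 16).

[⇐] Conversely, suppose r³ ≡ 15 (mod 16). The only residue r in {0, …, 15} with r³ ≡ 15 (mod 16) is r = 15, so r ≡ 15 (mod 16).

Both implications hold.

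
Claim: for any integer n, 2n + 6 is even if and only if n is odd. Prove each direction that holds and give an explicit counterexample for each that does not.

Not equivalent: only (⇐) holds.

(→) This fails: take n = 2. Then 2n + 6 = 10, which is even, yet n = 2 is even, not odd.

(←) Suppose n is odd. Since 2 is even, 2n is even for every n, so 2n + 6 has the same parity as 6, which is even. Hence 2n + 6 is even.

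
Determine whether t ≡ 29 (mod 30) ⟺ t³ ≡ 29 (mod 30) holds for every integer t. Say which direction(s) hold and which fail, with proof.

(⇐) Suppose t³ ≡ 29 (mod 30). The only residue r in {0, …, 29} with r³ ≡ 29 (mod 30) is r = 29, so t ≡ 29 (mod 30).

(⇒) Suppose t ≡ 29 (mod 30). Write t = 30j + 29. Then (30j + 29)³ = 27000j³ + 78300j² + 75690j + 24389 = 30(900j³ + 2610j² + 2523j + 812) + 29, so t³ ≡ 29 (mod 30).

Both implications hold.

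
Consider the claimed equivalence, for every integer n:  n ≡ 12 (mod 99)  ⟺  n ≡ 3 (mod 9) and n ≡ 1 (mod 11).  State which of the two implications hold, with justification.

(⇒) Suppose n ≡ 12 (mod 99); write n = 99j + 12. Since 9 ∣ 99, reducing mod 9 gives n ≡ 12 ≡ 3 (mod 9); since 11 ∣ 99, reducing mod 11 gives n ≡ 12 ≡ 1 (mod 11).

(⇐) Conversely, if n ≡ 3 (mod 9) and n ≡ 1 (mod 11), then by the Chinese remainder theorem n ≡ 12 (mod 99). This is exactly n ≡ 12 (mod 99).

Equivalent; both directions hold.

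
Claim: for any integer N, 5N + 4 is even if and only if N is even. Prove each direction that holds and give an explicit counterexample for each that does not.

(⇒) Suppose 5N + 4 is even. Since 5 is odd, 5N and N have the same parity, so 5N + 4 ≡ N + 4 (mod 2). As 4 is even, 5N + 4 is even exactly when N is even. Thus N is even.

(⇐) Conversely, suppose N is even; write N = 2j. Then 5N + 4 = 5·(2j) + 4 = 2·5j + 4, which is even.

Both implications hold.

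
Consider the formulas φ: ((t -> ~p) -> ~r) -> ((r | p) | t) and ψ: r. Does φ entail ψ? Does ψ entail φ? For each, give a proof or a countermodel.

(←) Assume the antecedent. If r is true, the consequent reduces to true regardless of the other variables. If r is false, the antecedent cannot hold. Either way the consequent holds.

(→) This fails. Under r = F, t = T, p = F, the left side is true but the right side is false.

Only the reverse direction holds.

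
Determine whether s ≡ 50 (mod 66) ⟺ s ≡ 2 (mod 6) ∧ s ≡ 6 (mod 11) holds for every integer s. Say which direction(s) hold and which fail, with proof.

Forward direction. Suppose s ≡ 50 (mod 66); write s = 66j + 50. Since 6 ∣ 66, reducing mod 6 gives s ≡ 50 ≡ 2 (mod 6); since 11 ∣ 66, reducing mod 11 gives s ≡ 50 ≡ 6 (mod 11).

Converse. If s ≡ 2 (mod 6) and s ≡ 6 (mod 11), then by the Chinese remainder theorem s ≡ 50 (mod 66). This is exactly s ≡ 50 (mod 66).

Both directions hold.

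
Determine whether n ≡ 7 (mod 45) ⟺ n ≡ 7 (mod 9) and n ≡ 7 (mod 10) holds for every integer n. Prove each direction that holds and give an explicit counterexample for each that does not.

(⇐) If n ≡ 7 (mod 9) and n ≡ 7 (mod 10), then by the Chinese remainder theorem n ≡ 7 (mod 90). Since 7 ≡ 7 (mod 45) and 45 ∣ 90, we get n ≡ 7 (mod 45).

(⇒) This fails: n = 52 gives 52 ≡ 7 (mod 45) but 52 ≡ 2 (mod 10), so the conjunction on the right does not hold.

Not equivalent: only (⇐) holds.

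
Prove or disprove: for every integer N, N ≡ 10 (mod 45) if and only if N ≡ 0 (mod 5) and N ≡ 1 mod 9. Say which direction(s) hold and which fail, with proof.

(⟹) Suppose N ≡ 10 (mod 45); write N = 45j + 10. Since 5 ∣ 45, reducing mod 5 gives N ≡ 10 ≡ 0 (mod 5); since 9 ∣ 45, reducing mod 9 gives N ≡ 10 ≡ 1 (mod 9).

(⟸) Conversely, if N ≡ 0 (mod 5) and N ≡ 1 (mod 9), then by the Chinese remainder theorem N ≡ 10 (mod 45). This is exactly N ≡ 10 (mod 45).

Both directions hold.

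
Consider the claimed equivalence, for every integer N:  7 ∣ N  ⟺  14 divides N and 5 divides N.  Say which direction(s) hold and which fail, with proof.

Forward direction. This fails: take N = 7. Certainly 7 ∣ 7, but 14 ∤ 7.

Converse. Suppose 14 ∣ N and 5 ∣ N. Any common multiple of 14 and 5 is a multiple of their lcm; here gcd(14, 5) = 1, so lcm(14, 5) = 14·5 = 70, so 70 ∣ N. Since 7 ∣ 70, it follows that 7 ∣ N.

The forward direction fails; the converse holds.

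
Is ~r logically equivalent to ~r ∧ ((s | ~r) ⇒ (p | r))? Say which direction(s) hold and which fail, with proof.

Not equivalent: only (⇐) holds.

Forward direction. This fails. Under r = F, p = F, s = F, the left side is true but the right side is false.

Converse. Assume the antecedent. If r is true, the antecedent cannot hold. If r is false, ~r reduces to true regardless of the other variables. Either way ~r holds.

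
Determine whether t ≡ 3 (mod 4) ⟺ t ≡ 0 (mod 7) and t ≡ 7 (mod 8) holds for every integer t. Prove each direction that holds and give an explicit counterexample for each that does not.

Forward direction. This fails: t = 3 gives 3 ≡ 3 (mod 4) but 3 ≡ 3 (mod 7), so the conjunction on the right does not hold.

Converse. If t ≡ 0 (mod 7) and t ≡ 7 (mod 8), then by the Chinese remainder theorem t ≡ 7 (mod 56). Since 7 ≡ 3 (mod 4) and 4 ∣ 56, we get t ≡ 3 (mod 4).

Only the reverse direction holds.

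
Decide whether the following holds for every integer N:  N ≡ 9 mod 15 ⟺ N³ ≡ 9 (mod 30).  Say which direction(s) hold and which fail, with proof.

[⇐] The residues r modulo 30 with r³ ≡ 9 (mod 30) are exactly {9}, and each is ≡ 9 (mod 15).

[⇒] This fails: take N = 24. Then 24 ≡ 9 (mod 15), but 24³ = 13824 ≡ 24 (mod 30), not 9.

Not equivalent: only (⇐) holds.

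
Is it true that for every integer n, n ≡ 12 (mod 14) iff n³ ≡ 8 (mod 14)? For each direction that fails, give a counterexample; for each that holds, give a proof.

Neither direction holds.

[⇒] This fails: take n = 12. Then 12 ≡ 12 (mod 14), but 12³ = 1728 ≡ 6 (mod 14), not 8.

[⇐] This fails: take n = 2. Then 2³ = 8 ≡ 8 (mod 14), yet 2 ≡ 2 (mod 14), not 12.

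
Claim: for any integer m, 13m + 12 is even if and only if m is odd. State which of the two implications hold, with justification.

[⇒] This fails: m = 2 gives 13m + 12 = 38, which is even, but 2 is even, not odd.

[⇐] This also fails: m = 5 is odd, but 13m + 12 = 77 is odd, not even.

Neither implication holds.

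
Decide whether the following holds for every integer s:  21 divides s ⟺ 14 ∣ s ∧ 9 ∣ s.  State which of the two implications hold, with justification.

Forward direction. This fails: take s = 21. Certainly 21 ∣ 21, but 14 ∤ 21.

Converse. Suppose 14 ∣ s and 9 ∣ s. Any common multiple of 14 and 9 is a multiple of their lcm; here gcd(14, 9) = 1, so lcm(14, 9) = 14·9 = 126, so 126 ∣ s. Since 21 ∣ 126, it follows that 21 ∣ s.

Not equivalent: only (⇐) holds.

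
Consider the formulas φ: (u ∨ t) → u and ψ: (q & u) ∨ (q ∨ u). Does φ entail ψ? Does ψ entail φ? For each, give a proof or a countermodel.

(→) This fails. Under u = F, t = F, q = F, the left side is true but the right side is false.

(←) This fails. Under u = F, t = T, q = T, the left side is false but the right side is true.

Neither implication holds.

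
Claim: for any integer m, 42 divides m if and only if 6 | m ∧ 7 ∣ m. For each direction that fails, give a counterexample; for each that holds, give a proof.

The biconditional holds.

(⇒) If 42 ∣ m, write m = 42q. Since 42 = 7·6, m = 6·(7q), so 6 ∣ m; and since 42 = 6·7, m = 7·(6q), so 7 ∣ m.

(⇐) Suppose 6 ∣ m and 7 ∣ m. Any common multiple of 6 and 7 is a multiple of their lcm; here gcd(6, 7) = 1, so lcm(6, 7) = 6·7 = 42, so 42 ∣ m.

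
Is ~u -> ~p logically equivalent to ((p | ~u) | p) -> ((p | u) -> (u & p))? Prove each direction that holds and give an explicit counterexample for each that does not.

(⟹) Assume the antecedent. If p is true, the antecedent forces (p = T, u = T), and the consequent holds there. If p is false, the consequent reduces to true regardless of the other variables. Either way the consequent holds.

(⟸) Assume the antecedent. If p is true, the antecedent forces (p = T, u = T), and ~u -> ~p holds there. If p is false, ~u -> ~p reduces to true regardless of the other variables. Either way ~u -> ~p holds.

The biconditional holds.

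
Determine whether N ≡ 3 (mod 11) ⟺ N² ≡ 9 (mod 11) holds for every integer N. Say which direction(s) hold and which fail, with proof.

Not equivalent: only (⇒) holds.

(⇒) Suppose N ≡ 3 (mod 11). Write N = 11j + 3. Then (11j + 3)² = 121j² + 66j + 9 = 11(11j² + 6j) + 9, so N² ≡ 9 (mod 11).

(⇐) This fails: take N = 8. Then 8² = 64 ≡ 9 (mod 11), yet 8 ≡ 8 (mod 11), not 3.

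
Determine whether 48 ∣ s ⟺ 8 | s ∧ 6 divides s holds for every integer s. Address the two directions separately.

(⇒) holds; (⇐) fails.

(⇒) If 48 ∣ s, write s = 48q. Since 48 = 6·8, s = 8·(6q), so 8 ∣ s; and since 48 = 8·6, s = 6·(8q), so 6 ∣ s.

(⇐) This fails: take s = 24. Both 8 ∣ 24 and 6 ∣ 24, yet 24 is not a multiple of 48 (since 24 = 0·48 + 24), so 48 ∤ 24.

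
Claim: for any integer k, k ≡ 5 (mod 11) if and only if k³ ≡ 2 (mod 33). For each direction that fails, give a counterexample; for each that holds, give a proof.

Both directions fail.

Forward direction. This fails: take k = 5. Then 5 ≡ 5 (mod 11), but 5³ = 125 ≡ 26 (mod 33), not 2.

Converse. This fails: take k = 29. Then 29³ = 24389 ≡ 2 (mod 33), yet 29 ≡ 7 (mod 11), not 5.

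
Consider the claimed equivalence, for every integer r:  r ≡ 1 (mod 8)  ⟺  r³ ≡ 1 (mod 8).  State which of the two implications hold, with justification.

[⇒] Suppose r ≡ 1 (mod 8). Write r = 8j + 1. Then (8j + 1)³ = 512j³ + 192j² + 24j + 1 = 8(64j³ + 24j² + 3j) + 1, so r³ ≡ 1 (mod 8).

[⇐] For the converse, argue contrapositively. If r ≢ 1 (mod 8), then r is congruent to one of 0, 2, 3, 4, 5, 6, 7 modulo 8, and these give r³ ≡ 0, 0, 3, 0, 5, 0, 7 respectively — never 1.

Both directions hold; the statement is true.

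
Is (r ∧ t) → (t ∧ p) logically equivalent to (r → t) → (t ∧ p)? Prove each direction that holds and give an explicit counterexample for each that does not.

The forward direction fails; the converse holds.

Converse. Assume the antecedent. If p is true, (r ∧ t) → (t ∧ p) reduces to true regardless of the other variables. If p is false, the antecedent forces (p = F, t = F, r = T), and (r ∧ t) → (t ∧ p) holds there. Either way (r ∧ t) → (t ∧ p) holds.

Forward direction. This fails. Under p = F, t = F, r = F, the left side is true but the right side is false.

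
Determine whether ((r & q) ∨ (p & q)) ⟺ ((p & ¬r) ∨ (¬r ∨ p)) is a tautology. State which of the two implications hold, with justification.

(⇒) fails and (⇐) fails.

Forward direction. This fails. Under r = T, q = T, p = F, the left side is true but the right side is false.

Converse. This fails. Under r = F, q = F, p = F, the left side is false but the right side is true.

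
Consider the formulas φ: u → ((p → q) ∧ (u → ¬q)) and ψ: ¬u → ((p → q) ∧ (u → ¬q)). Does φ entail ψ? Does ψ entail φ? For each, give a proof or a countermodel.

Forward direction. This fails. Under q = F, p = T, u = F, the left side is true but the right side is false.

Converse. This fails. Under q = T, p = F, u = T, the left side is false but the right side is true.

Both directions fail.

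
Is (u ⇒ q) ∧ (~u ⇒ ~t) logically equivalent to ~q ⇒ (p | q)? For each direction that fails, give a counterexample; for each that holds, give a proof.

(→) This fails. Under t = F, p = F, u = F, q = F, the left side is true but the right side is false.

(←) This fails. Under t = T, p = T, u = F, q = F, the left side is false but the right side is true.

Both directions fail.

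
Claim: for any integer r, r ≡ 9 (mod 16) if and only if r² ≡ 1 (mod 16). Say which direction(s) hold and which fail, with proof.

Only the forward implication holds.

Forward direction. Suppose r ≡ 9 (mod 16). Write r = 16j + 9. Then (16j + 9)² = 256j² + 288j + 81 = 16(16j² + 18j + 5) + 1, so r² ≡ 1 (mod 16).

Converse. This fails: take r = 1. Then 1² = 1 ≡ 1 (mod 16), yet 1 ≡ 1 (mod 16), not 9.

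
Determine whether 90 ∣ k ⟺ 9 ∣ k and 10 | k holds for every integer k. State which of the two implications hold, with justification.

The biconditional holds.

(⇒) If 90 ∣ k, write k = 90q. Since 90 = 10·9, k = 9·(10q), so 9 ∣ k; and since 90 = 9·10, k = 10·(9q), so 10 ∣ k.

(⇐) Suppose 9 ∣ k and 10 ∣ k. Any common multiple of 9 and 10 is a multiple of their lcm; here gcd(9, 10) = 1, so lcm(9, 10) = 9·10 = 90, so 90 ∣ k.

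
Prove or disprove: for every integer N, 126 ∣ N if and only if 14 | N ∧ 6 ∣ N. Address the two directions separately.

(⟹) If 126 ∣ N, write N = 126q. Since 126 = 9·14, N = 14·(9q), so 14 ∣ N; and since 126 = 21·6, N = 6·(21q), so 6 ∣ N.

(⟸) This fails: take N = 42. Both 14 ∣ 42 and 6 ∣ 42, yet 42 is not a multiple of 126 (since 42 = 0·126 + 42), so 126 ∤ 42.

Not equivalent: only (⇒) holds.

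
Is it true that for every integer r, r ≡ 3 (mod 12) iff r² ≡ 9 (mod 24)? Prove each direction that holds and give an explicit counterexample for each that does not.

Only the forward direction holds.

[⇒] Suppose r ≡ 3 (mod 12). Working modulo 24, r ∈ {3, 15}; for each such r, r² ≡ 9 (mod 24).

[⇐] This fails: take r = 9. Then 9² = 81 ≡ 9 (mod 24), yet 9 ≡ 9 (mod 12), not 3.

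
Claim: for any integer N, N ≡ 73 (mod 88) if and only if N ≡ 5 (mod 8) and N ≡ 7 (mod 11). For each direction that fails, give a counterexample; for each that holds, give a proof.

(⇒) fails and (⇐) fails.

(→) This fails: N = 73 gives 73 ≡ 73 (mod 88) but 73 ≡ 1 (mod 8), so the conjunction on the right does not hold.

(←) This fails: N = 29 satisfies both congruences on the right (29 ≡ 5 mod 8 and 29 ≡ 7 mod 11) yet 29 ≡ 29 (mod 88), not 73.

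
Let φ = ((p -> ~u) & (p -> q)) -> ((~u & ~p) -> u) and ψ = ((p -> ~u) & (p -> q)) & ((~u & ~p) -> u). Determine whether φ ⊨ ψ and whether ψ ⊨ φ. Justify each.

Forward direction. This fails. Under p = T, u = F, q = F, the left side is true but the right side is false.

Converse. Assume the antecedent. If p is true, the consequent reduces to true regardless of the other variables. If p is false, the antecedent forces (p = F, u = T, q = F) or (p = F, u = T, q = T), and the consequent holds there. Either way the consequent holds.

The forward direction fails; the converse holds.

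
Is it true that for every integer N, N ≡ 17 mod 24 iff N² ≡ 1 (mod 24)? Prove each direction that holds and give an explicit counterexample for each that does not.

Only the forward implication holds.

(→) Suppose N ≡ 17 mod 24. Write N = 24j + 17. Then (24j + 17)² = 576j² + 816j + 289 = 24(24j² + 34j + 12) + 1, so N² ≡ 1 (mod 24).

(←) This fails: take N = 1. Then 1² = 1 ≡ 1 (mod 24), yet 1 ≡ 1 (mod 24), not 17.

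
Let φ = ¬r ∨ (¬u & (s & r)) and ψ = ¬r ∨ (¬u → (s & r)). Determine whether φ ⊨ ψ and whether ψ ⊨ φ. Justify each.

[⇒] Assume the antecedent. If r is true, the antecedent forces (r = T, u = F, s = T), and ¬r ∨ (¬u → (s & r)) holds there. If r is false, ¬r ∨ (¬u → (s & r)) reduces to true regardless of the other variables. Either way ¬r ∨ (¬u → (s & r)) holds.

[⇐] This fails. Under r = T, u = T, s = F, the left side is false but the right side is true.

Not equivalent: only (⇒) holds.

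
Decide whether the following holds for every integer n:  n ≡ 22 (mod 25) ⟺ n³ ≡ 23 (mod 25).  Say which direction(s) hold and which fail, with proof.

Equivalent; both directions hold.

[⇒] Suppose n ≡ 22 (mod 25). Write n = 25j + 22. Then (25j + 22)³ = 15625j³ + 41250j² + 36300j + 10648 = 25(625j³ + 1650j² + 1452j + 425) + 23, so n³ ≡ 23 (mod 25).

[⇐] Conversely, suppose n³ ≡ 23 (mod 25). The only residue r in {0, …, 24} with r³ ≡ 23 (mod 25) is r = 22, so n ≡ 22 (mod 25).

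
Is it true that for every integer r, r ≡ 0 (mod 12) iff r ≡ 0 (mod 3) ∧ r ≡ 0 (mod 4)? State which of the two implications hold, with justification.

(⇒) Suppose r ≡ 0 (mod 12); write r = 12j + 0. Since 3 ∣ 12, reducing mod 3 gives r ≡ 0 (mod 3); since 4 ∣ 12, reducing mod 4 gives r ≡ 0 (mod 4).

(⇐) Conversely, if r ≡ 0 (mod 3) and r ≡ 0 (mod 4), then by the Chinese remainder theorem r ≡ 0 (mod 12). This is exactly r ≡ 0 (mod 12).

Equivalent; both directions hold.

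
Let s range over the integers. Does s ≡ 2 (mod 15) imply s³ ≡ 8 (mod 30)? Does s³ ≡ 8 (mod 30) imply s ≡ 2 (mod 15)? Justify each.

Forward direction. This fails: take s = 17. Then 17 ≡ 2 (mod 15), but 17³ = 4913 ≡ 23 (mod 30), not 8.

Converse. The residues r modulo 30 with r³ ≡ 8 (mod 30) are exactly {2}, and each is ≡ 2 (mod 15).

(⇒) fails; (⇐) holds.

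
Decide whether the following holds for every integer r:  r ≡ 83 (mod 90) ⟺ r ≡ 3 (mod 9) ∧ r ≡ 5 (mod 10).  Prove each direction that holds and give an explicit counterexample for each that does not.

Both directions fail.

(⇒) This fails: r = 83 gives 83 ≡ 83 (mod 90) but 83 ≡ 2 (mod 9), so the conjunction on the right does not hold.

(⇐) This fails: r = 75 satisfies both congruences on the right (75 ≡ 3 mod 9 and 75 ≡ 5 mod 10) yet 75 ≡ 75 (mod 90), not 83.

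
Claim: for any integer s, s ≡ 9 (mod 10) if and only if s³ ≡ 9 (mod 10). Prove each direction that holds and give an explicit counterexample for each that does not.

Equivalent; both directions hold.

(⟹) Suppose s ≡ 9 (mod 10). Write s = 10j + 9. Then (10j + 9)³ = 1000j³ + 2700j² + 2430j + 729 = 10(100j³ + 270j² + 243j + 72) + 9, so s³ ≡ 9 (mod 10).

(⟸) Conversely, suppose s³ ≡ 9 (mod 10). The only residue r in {0, …, 9} with r³ ≡ 9 (mod 10) is r = 9, so s ≡ 9 (mod 10).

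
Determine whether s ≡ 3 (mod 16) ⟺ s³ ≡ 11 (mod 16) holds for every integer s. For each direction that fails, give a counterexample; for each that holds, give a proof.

Both directions hold.

(→) Suppose s ≡ 3 (mod 16). Write s = 16j + 3. Then (16j + 3)³ = 4096j³ + 2304j² + 432j + 27 = 16(256j³ + 144j² + 27j + 1) + 11, so s³ ≡ 11 (mod 16).

(←) Conversely, suppose s³ ≡ 11 (mod 16). The only residue r in {0, …, 15} with r³ ≡ 11 (mod 16) is r = 3, so s ≡ 3 (mod 16).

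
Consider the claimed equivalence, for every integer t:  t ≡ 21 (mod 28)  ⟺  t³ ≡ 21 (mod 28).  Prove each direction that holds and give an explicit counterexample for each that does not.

(⇒) Suppose t ≡ 21 (mod 28). Write t = 28j + 21. Then (28j + 21)³ = 21952j³ + 49392j² + 37044j + 9261 = 28(784j³ + 1764j² + 1323j + 330) + 21, so t³ ≡ 21 (mod 28).

(⇐) Conversely, suppose t³ ≡ 21 (mod 28). The only residue r in {0, …, 27} with r³ ≡ 21 (mod 28) is r = 21, so t ≡ 21 (mod 28).

Both directions hold.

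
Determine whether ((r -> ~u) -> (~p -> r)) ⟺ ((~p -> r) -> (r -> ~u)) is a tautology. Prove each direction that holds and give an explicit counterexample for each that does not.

(⇒) This fails. Under p = F, r = T, u = T, the left side is true but the right side is false.

(⇐) This fails. Under p = F, r = F, u = F, the left side is false but the right side is true.

(⇒) fails and (⇐) fails.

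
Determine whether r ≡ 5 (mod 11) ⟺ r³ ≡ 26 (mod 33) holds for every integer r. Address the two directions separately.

[⇐] The residues r modulo 33 with r³ ≡ 26 (mod 33) are exactly {5}, and each is ≡ 5 (mod 11).

[⇒] This fails: take r = 16. Then 16 ≡ 5 (mod 11), but 16³ = 4096 ≡ 4 (mod 33), not 26.

(⇒) fails; (⇐) holds.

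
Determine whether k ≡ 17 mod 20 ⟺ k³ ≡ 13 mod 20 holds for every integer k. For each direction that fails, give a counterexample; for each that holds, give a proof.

The biconditional holds.

(⟹) Suppose k ≡ 17 mod 20. Write k = 20j + 17. Then (20j + 17)³ = 8000j³ + 20400j² + 17340j + 4913 = 20(400j³ + 1020j² + 867j + 245) + 13, so k³ ≡ 13 (mod 20).

(⟸) Conversely, suppose k³ ≡ 13 (mod 20). The only residue r in {0, …, 19} with r³ ≡ 13 (mod 20) is r = 17, so k ≡ 17 (mod 20).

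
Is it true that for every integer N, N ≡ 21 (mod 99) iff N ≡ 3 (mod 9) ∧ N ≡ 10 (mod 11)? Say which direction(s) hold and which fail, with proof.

Converse. If N ≡ 3 (mod 9) and N ≡ 10 (mod 11), then by the Chinese remainder theorem N ≡ 21 (mod 99). This is exactly N ≡ 21 (mod 99).

Forward direction. Suppose N ≡ 21 (mod 99); write N = 99j + 21. Since 9 ∣ 99, reducing mod 9 gives N ≡ 21 ≡ 3 (mod 9); since 11 ∣ 99, reducing mod 11 gives N ≡ 21 ≡ 10 (mod 11).

Both directions hold.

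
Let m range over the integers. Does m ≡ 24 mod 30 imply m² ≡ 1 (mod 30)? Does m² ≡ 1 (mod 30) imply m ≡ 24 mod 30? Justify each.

(⇒) fails and (⇐) fails.

Forward direction. This fails: take m = 24. Then 24 ≡ 24 (mod 30), but 24² = 576 ≡ 6 (mod 30), not 1.

Converse. This fails: take m = 1. Then 1² = 1 ≡ 1 (mod 30), yet 1 ≡ 1 (mod 30), not 24.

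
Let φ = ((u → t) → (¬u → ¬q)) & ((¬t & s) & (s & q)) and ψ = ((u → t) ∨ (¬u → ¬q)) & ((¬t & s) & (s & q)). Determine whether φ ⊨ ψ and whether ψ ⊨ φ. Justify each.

Only the forward implication holds.

Converse. This fails. Under t = F, u = F, s = T, q = T, the left side is false but the right side is true.

Forward direction. Assume the antecedent. If t is true, the antecedent cannot hold. If t is false, the antecedent forces (t = F, u = T, s = T, q = T), and the consequent holds there. Either way the consequent holds.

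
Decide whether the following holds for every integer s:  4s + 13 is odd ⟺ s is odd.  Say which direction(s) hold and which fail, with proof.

(⇒) fails; (⇐) holds.

(⟸) Suppose s is odd. Since 4 is even, 4s is even for every s, so 4s + 13 has the same parity as 13, which is odd. Hence 4s + 13 is odd.

(⟹) This fails: take s = 0. Then 4s + 13 = 13, which is odd, yet s = 0 is even, not odd.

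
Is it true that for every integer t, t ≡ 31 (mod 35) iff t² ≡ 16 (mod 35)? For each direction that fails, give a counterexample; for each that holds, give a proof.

Only the forward direction holds.

(⟹) Suppose t ≡ 31 (mod 35). Write t = 35j + 31. Then (35j + 31)² = 1225j² + 2170j + 961 = 35(35j² + 62j + 27) + 16, so t² ≡ 16 (mod 35).

(⟸) This fails: take t = 4. Then 4² = 16 ≡ 16 (mod 35), yet 4 ≡ 4 (mod 35), not 31.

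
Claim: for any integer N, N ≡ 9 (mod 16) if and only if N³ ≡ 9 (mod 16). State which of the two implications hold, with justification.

Both directions hold; the statement is true.

Converse. Suppose N³ ≡ 9 (mod 16). The only residue r in {0, …, 15} with r³ ≡ 9 (mod 16) is r = 9, so N ≡ 9 (mod 16).

Forward direction. Suppose N ≡ 9 (mod 16). Write N = 16j + 9. Then (16j + 9)³ = 4096j³ + 6912j² + 3888j + 729 = 16(256j³ + 432j² + 243j + 45) + 9, so N³ ≡ 9 (mod 16).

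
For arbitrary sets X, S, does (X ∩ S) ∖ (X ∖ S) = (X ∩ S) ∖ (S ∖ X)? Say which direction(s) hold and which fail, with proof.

The two sets are equal.

Reverse inclusion. Let x ∈ (X ∩ S) ∖ (S ∖ X). Then x ∈ X ∩ S, from which x ∈ (X ∩ S) ∖ (X ∖ S).

Forward inclusion. Let x ∈ (X ∩ S) ∖ (X ∖ S). Then x ∈ X ∩ S, from which x ∈ (X ∩ S) ∖ (S ∖ X).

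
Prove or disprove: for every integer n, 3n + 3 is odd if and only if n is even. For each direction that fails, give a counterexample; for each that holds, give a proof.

Both directions hold.

(→) Suppose 3n + 3 is odd. Since 3 is odd, 3n and n have the same parity, so 3n + 3 ≡ n + 3 (mod 2). As 3 is odd, 3n + 3 is odd exactly when n is even. Thus n is even.

(←) Conversely, suppose n is even; write n = 2j. Then 3n + 3 = 3·(2j) + 3 = 2·3j + 3, which is odd.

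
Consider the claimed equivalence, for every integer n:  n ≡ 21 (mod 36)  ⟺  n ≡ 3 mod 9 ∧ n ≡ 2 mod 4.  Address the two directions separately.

Neither implication holds.

Forward direction. This fails: n = 21 gives 21 ≡ 21 (mod 36) but 21 ≡ 1 (mod 4), so the conjunction on the right does not hold.

Converse. This fails: n = 30 satisfies both congruences on the right (30 ≡ 3 mod 9 and 30 ≡ 2 mod 4) yet 30 ≡ 30 (mod 36), not 21.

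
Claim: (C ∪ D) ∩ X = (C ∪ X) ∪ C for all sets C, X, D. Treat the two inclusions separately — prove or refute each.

Only the forward inclusion holds.

(⊆) Let x ∈ (C ∪ D) ∩ X. Then either x ∈ C ∩ X and x ∉ D; or x ∈ X ∩ D and x ∉ C; or x ∈ C ∩ X ∩ D. In each case x ∈ (C ∪ X) ∪ C, so (C ∪ D) ∩ X ⊆ (C ∪ X) ∪ C.

(⊇) This inclusion fails. Take C = {1}, X = ∅, D = ∅; then 1 ∈ (C ∪ X) ∪ C but 1 ∉ (C ∪ D) ∩ X.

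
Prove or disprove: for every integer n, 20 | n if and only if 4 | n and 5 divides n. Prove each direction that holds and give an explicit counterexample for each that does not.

(⟹) If 20 ∣ n, write n = 20q. Since 20 = 5·4, n = 4·(5q), so 4 ∣ n; and since 20 = 4·5, n = 5·(4q), so 5 ∣ n.

(⟸) Suppose 4 ∣ n and 5 ∣ n. Any common multiple of 4 and 5 is a multiple of their lcm; here gcd(4, 5) = 1, so lcm(4, 5) = 4·5 = 20, so 20 ∣ n.

Both implications hold.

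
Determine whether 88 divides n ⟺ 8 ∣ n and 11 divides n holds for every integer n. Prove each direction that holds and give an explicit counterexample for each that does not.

Both implications hold.

(⇒) If 88 ∣ n, write n = 88q. Since 88 = 11·8, n = 8·(11q), so 8 ∣ n; and since 88 = 8·11, n = 11·(8q), so 11 ∣ n.

(⇐) Suppose 8 ∣ n and 11 ∣ n. Any common multiple of 8 and 11 is a multiple of their lcm; here gcd(8, 11) = 1, so lcm(8, 11) = 8·11 = 88, so 88 ∣ n.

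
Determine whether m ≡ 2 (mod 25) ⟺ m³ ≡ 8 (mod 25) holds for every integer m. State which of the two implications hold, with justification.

[⇒] Suppose m ≡ 2 (mod 25). Write m = 25j + 2. Then (25j + 2)³ = 15625j³ + 3750j² + 300j + 8 = 25(625j³ + 150j² + 12j) + 8, so m³ ≡ 8 (mod 25).

[⇐] Conversely, suppose m³ ≡ 8 (mod 25). The only residue r in {0, …, 24} with r³ ≡ 8 (mod 25) is r = 2, so m ≡ 2 (mod 25).

Both directions hold; the statement is true.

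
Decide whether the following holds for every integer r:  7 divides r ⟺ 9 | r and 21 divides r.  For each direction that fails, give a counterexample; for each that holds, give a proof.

Only the reverse direction holds.

[⇒] This fails: take r = 7. Certainly 7 ∣ 7, but 9 ∤ 7.

[⇐] Suppose 9 ∣ r and 21 ∣ r. Any common multiple of 9 and 21 is a multiple of their lcm; here lcm(9, 21) = 9·21/gcd(9, 21) = 189/3 = 63, so 63 ∣ r. Since 7 ∣ 63, it follows that 7 ∣ r.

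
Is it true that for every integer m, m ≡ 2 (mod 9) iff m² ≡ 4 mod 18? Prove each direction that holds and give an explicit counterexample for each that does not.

(⇒) fails and (⇐) fails.

(→) This fails: take m = 11. Then 11 ≡ 2 (mod 9), but 11² = 121 ≡ 13 (mod 18), not 4.

(←) This fails: take m = 16. Then 16² = 256 ≡ 4 (mod 18), yet 16 ≡ 7 (mod 9), not 2.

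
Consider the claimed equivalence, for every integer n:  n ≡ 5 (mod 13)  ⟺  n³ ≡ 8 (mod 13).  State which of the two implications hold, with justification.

[⇒] Suppose n ≡ 5 (mod 13). Write n = 13j + 5. Then (13j + 5)³ = 2197j³ + 2535j² + 975j + 125 = 13(169j³ + 195j² + 75j + 9) + 8, so n³ ≡ 8 (mod 13).

[⇐] This fails: take n = 2. Then 2³ = 8 ≡ 8 (mod 13), yet 2 ≡ 2 (mod 13), not 5.

The forward direction holds; the converse fails.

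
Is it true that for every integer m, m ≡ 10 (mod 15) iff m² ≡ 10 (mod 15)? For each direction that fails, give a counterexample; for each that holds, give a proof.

(⇒) holds; (⇐) fails.

Forward direction. Suppose m ≡ 10 (mod 15). Write m = 15j + 10. Then (15j + 10)² = 225j² + 300j + 100 = 15(15j² + 20j + 6) + 10, so m² ≡ 10 (mod 15).

Converse. This fails: take m = 5. Then 5² = 25 ≡ 10 (mod 15), yet 5 ≡ 5 (mod 15), not 10.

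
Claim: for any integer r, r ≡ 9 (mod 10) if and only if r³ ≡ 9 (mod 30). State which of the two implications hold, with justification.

Only the converse holds.

(⇐) The residues r modulo 30 with r³ ≡ 9 (mod 30) are exactly {9}, and each is ≡ 9 (mod 10).

(⇒) This fails: take r = 19. Then 19 ≡ 9 (mod 10), but 19³ = 6859 ≡ 19 (mod 30), not 9.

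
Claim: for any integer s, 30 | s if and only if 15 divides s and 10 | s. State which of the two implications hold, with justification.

Both implications hold.

[⇒] If 30 ∣ s, write s = 30q. Since 30 = 2·15, s = 15·(2q), so 15 ∣ s; and since 30 = 3·10, s = 10·(3q), so 10 ∣ s.

[⇐] Suppose 15 ∣ s and 10 ∣ s. Any common multiple of 15 and 10 is a multiple of their lcm; here lcm(15, 10) = 15·10/gcd(15, 10) = 150/5 = 30, so 30 ∣ s.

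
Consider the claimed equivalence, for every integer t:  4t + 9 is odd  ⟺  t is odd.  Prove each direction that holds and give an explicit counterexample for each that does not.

Not equivalent: only (⇐) holds.

Forward direction. This fails: take t = 0. Then 4t + 9 = 9, which is odd, yet t = 0 is even, not odd.

Converse. Suppose t is odd. Since 4 is even, 4t is even for every t, so 4t + 9 has the same parity as 9, which is odd. Hence 4t + 9 is odd.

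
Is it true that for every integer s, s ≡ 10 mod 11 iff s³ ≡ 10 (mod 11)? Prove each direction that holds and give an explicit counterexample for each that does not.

Converse. Suppose s³ ≡ 10 (mod 11). The only residue r in {0, …, 10} with r³ ≡ 10 (mod 11) is r = 10, so s ≡ 10 (mod 11).

Forward direction. Suppose s ≡ 10 mod 11. Write s = 11j + 10. Then (11j + 10)³ = 1331j³ + 3630j² + 3300j + 1000 = 11(121j³ + 330j² + 300j + 90) + 10, so s³ ≡ 10 (mod 11).

Both implications hold.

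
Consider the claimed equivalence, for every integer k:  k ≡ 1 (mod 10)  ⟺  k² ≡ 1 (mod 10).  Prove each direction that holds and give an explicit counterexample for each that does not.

[⇒] Suppose k ≡ 1 (mod 10). Write k = 10j + 1. Then (10j + 1)² = 100j² + 20j + 1 = 10(10j² + 2j) + 1, so k² ≡ 1 (mod 10).

[⇐] This fails: take k = 9. Then 9² = 81 ≡ 1 (mod 10), yet 9 ≡ 9 (mod 10), not 1.

Not equivalent: only (⇒) holds.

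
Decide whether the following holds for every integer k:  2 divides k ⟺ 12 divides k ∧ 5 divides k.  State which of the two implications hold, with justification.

[⇒] This fails: take k = 2. Certainly 2 ∣ 2, but 12 ∤ 2.

[⇐] Suppose 12 ∣ k and 5 ∣ k. Any common multiple of 12 and 5 is a multiple of their lcm; here gcd(12, 5) = 1, so lcm(12, 5) = 12·5 = 60, so 60 ∣ k. Since 2 ∣ 60, it follows that 2 ∣ k.

Not equivalent: only (⇐) holds.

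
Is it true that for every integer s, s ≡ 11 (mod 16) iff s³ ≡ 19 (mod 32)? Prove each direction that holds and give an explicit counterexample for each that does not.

Only the reverse direction holds.

(⟹) This fails: take s = 27. Then 27 ≡ 11 (mod 16), but 27³ = 19683 ≡ 3 (mod 32), not 19.

(⟸) Conversely, the residues r modulo 32 with r³ ≡ 19 (mod 32) are exactly {11}, and each is ≡ 11 (mod 16).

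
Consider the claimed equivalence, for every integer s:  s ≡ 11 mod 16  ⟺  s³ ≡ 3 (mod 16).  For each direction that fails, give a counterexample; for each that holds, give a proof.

Both implications hold.

(⇒) Suppose s ≡ 11 mod 16. Write s = 16j + 11. Then (16j + 11)³ = 4096j³ + 8448j² + 5808j + 1331 = 16(256j³ + 528j² + 363j + 83) + 3, so s³ ≡ 3 (mod 16).

(⇐) Conversely, suppose s³ ≡ 3 (mod 16). The only residue r in {0, …, 15} with r³ ≡ 3 (mod 16) is r = 11, so s ≡ 11 (mod 16).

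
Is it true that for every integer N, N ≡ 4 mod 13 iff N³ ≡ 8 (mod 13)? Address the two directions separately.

Neither direction holds.

(→) This fails: take N = 4. Then 4 ≡ 4 (mod 13), but 4³ = 64 ≡ 12 (mod 13), not 8.

(←) This fails: take N = 2. Then 2³ = 8 ≡ 8 (mod 13), yet 2 ≡ 2 (mod 13), not 4.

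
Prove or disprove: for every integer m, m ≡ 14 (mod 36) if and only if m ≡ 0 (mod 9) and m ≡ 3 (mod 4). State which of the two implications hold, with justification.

(⇒) fails and (⇐) fails.

(⇒) This fails: m = 14 gives 14 ≡ 14 (mod 36) but 14 ≡ 5 (mod 9), so the conjunction on the right does not hold.

(⇐) This fails: m = 27 satisfies both congruences on the right (27 ≡ 0 mod 9 and 27 ≡ 3 mod 4) yet 27 ≡ 27 (mod 36), not 14.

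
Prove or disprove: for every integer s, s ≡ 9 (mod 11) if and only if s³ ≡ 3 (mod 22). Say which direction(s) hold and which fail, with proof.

(←) The residues r modulo 22 with r³ ≡ 3 (mod 22) are exactly {9}, and each is ≡ 9 (mod 11).

(→) This fails: take s = 20. Then 20 ≡ 9 (mod 11), but 20³ = 8000 ≡ 14 (mod 22), not 3.

Only the converse holds.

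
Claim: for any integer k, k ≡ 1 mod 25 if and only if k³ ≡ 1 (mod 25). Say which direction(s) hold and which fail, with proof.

Both implications hold.

[⇒] Suppose k ≡ 1 mod 25. Write k = 25j + 1. Then (25j + 1)³ = 15625j³ + 1875j² + 75j + 1 = 25(625j³ + 75j² + 3j) + 1, so k³ ≡ 1 (mod 25).

[⇐] Conversely, suppose k³ ≡ 1 (mod 25). The only residue r in {0, …, 24} with r³ ≡ 1 (mod 25) is r = 1, so k ≡ 1 (mod 25).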